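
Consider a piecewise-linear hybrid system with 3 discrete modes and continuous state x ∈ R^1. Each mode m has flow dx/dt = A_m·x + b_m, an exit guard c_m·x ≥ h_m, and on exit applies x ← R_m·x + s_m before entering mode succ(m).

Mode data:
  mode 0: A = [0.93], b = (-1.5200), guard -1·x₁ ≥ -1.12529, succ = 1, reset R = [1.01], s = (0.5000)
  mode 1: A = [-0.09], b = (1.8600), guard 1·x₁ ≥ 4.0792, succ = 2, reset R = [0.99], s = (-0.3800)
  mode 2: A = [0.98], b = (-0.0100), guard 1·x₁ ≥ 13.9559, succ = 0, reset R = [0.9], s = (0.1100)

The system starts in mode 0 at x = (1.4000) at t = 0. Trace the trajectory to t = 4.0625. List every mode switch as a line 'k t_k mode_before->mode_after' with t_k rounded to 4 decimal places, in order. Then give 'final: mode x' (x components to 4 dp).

1 0.8340 0->1
2 2.3604 1->2
3 3.7287 2->0
final: 0 16.6876

Mode 0: guard c·x = -1.1253 hit at Δt = 0.8340 (t = 0.8340), x⁻ = (1.1253) → reset → x⁺ = (1.6365), jump to mode 1
Mode 1: guard c·x = 4.0792 hit at Δt = 1.5264 (t = 2.3604), x⁻ = (4.0792) → reset → x⁺ = (3.6584), jump to mode 2
Mode 2: guard c·x = 13.9559 hit at Δt = 1.3683 (t = 3.7287), x⁻ = (13.9559) → reset → x⁺ = (12.6703), jump to mode 0
Mode 0: flow for 0.3338 to horizon, guard not reached → x = (16.6876)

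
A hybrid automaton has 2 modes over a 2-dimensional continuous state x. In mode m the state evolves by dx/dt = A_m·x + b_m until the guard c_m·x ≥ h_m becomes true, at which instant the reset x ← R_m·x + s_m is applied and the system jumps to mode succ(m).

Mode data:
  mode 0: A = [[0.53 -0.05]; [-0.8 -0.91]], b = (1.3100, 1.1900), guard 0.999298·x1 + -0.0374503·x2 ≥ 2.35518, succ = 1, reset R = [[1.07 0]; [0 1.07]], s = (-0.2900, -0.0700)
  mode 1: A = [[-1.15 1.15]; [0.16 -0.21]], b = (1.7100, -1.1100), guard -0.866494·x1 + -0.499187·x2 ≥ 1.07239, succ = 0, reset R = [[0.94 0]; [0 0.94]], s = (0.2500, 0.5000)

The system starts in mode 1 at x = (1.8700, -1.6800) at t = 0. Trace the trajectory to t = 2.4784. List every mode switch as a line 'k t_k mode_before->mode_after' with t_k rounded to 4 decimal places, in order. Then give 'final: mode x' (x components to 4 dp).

Mode 1: guard c·x = 1.0724 hit at Δt = 1.1375 (t = 1.1375), x⁻ = (0.0944, -2.3122) → reset → x⁺ = (0.3388, -1.6735), jump to mode 0
Mode 0: guard c·x = 2.3552 hit at Δt = 0.9863 (t = 2.1238), x⁻ = (2.3330, -0.6371) → reset → x⁺ = (2.2063, -0.7517), jump to mode 1
Mode 1: flow for 0.3546 to horizon, guard not reached → x = (1.6747, -0.9717)

1 1.1375 1->0
2 2.1238 0->1
final: 1 1.6747 -0.9717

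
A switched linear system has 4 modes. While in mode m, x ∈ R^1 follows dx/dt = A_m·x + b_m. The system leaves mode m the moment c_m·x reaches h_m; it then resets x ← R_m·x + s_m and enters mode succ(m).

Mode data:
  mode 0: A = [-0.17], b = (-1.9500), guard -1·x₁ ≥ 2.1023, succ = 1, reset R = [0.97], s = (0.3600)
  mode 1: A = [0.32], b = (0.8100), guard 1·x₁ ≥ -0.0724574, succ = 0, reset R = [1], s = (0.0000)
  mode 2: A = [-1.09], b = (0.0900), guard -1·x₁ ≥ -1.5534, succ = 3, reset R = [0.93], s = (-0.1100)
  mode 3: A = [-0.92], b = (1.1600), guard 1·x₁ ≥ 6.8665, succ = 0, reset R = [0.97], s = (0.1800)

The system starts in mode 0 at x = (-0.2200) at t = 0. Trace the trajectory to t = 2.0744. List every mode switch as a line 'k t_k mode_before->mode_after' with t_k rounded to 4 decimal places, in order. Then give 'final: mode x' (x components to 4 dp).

1 1.0770 0->1
final: 1 -1.3589

Mode 0: guard c·x = 2.1023 hit at Δt = 1.0770 (t = 1.0770), x⁻ = (-2.1023) → reset → x⁺ = (-1.6792), jump to mode 1
Mode 1: flow for 0.9974 to horizon, guard not reached → x = (-1.3589)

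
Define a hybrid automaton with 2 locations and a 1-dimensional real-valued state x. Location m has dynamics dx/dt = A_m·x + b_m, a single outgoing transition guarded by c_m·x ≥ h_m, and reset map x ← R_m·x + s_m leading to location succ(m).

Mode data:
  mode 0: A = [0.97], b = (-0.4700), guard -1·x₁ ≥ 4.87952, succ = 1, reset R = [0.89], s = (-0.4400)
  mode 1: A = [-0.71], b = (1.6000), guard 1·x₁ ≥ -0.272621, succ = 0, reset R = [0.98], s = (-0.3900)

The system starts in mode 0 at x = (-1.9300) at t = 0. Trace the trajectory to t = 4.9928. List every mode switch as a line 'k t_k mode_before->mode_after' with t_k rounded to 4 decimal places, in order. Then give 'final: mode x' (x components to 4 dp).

Mode 0: guard c·x = 4.8795 hit at Δt = 0.8229 (t = 0.8229), x⁻ = (-4.8795) → reset → x⁺ = (-4.7828), jump to mode 1
Mode 1: guard c·x = -0.2726 hit at Δt = 1.4428 (t = 2.2657), x⁻ = (-0.2726) → reset → x⁺ = (-0.6572), jump to mode 0
Mode 0: guard c·x = 4.8795 hit at Δt = 1.5950 (t = 3.8608), x⁻ = (-4.8795) → reset → x⁺ = (-4.7828), jump to mode 1
Mode 1: flow for 1.1320 to horizon, guard not reached → x = (-0.8962)

1 0.8229 0->1
2 2.2657 1->0
3 3.8608 0->1
final: 1 -0.8962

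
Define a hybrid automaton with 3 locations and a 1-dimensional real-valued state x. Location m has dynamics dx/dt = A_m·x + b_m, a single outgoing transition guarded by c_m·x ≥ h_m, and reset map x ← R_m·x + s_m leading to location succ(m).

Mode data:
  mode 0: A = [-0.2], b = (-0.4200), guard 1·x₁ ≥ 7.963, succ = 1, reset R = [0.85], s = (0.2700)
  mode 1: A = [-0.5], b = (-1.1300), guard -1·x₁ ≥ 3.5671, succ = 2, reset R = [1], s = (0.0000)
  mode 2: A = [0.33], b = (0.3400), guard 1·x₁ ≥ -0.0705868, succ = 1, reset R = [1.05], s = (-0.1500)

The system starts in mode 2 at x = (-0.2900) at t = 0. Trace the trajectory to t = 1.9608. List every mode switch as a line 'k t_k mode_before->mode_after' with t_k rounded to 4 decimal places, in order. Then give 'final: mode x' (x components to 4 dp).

1 0.7866 2->1
final: 1 -1.1282

Mode 2: guard c·x = -0.0706 hit at Δt = 0.7866 (t = 0.7866), x⁻ = (-0.0706) → reset → x⁺ = (-0.2241), jump to mode 1
Mode 1: flow for 1.1742 to horizon, guard not reached → x = (-1.1282)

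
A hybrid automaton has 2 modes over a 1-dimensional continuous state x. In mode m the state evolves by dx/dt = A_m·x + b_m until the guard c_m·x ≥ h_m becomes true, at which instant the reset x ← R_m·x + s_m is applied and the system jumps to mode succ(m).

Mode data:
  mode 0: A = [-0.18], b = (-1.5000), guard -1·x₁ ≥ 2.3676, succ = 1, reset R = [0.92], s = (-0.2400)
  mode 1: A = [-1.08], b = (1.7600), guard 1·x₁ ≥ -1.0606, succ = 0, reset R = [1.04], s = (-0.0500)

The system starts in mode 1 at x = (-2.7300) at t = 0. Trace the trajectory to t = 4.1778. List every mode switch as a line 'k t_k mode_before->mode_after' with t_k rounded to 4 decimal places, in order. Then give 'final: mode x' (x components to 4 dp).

Mode 1: guard c·x = -1.0606 hit at Δt = 0.4470 (t = 0.4470), x⁻ = (-1.0606) → reset → x⁺ = (-1.1530), jump to mode 0
Mode 0: guard c·x = 2.3676 hit at Δt = 1.0295 (t = 1.4765), x⁻ = (-2.3676) → reset → x⁺ = (-2.4182), jump to mode 1
Mode 1: guard c·x = -1.0606 hit at Δt = 0.3783 (t = 1.8548), x⁻ = (-1.0606) → reset → x⁺ = (-1.1530), jump to mode 0
Mode 0: guard c·x = 2.3676 hit at Δt = 1.0295 (t = 2.8843), x⁻ = (-2.3676) → reset → x⁺ = (-2.4182), jump to mode 1
Mode 1: guard c·x = -1.0606 hit at Δt = 0.3783 (t = 3.2626), x⁻ = (-1.0606) → reset → x⁺ = (-1.1530), jump to mode 0
Mode 0: flow for 0.9152 to horizon, guard not reached → x = (-2.2436)

1 0.4470 1->0
2 1.4765 0->1
3 1.8548 1->0
4 2.8843 0->1
5 3.2626 1->0
final: 0 -2.2436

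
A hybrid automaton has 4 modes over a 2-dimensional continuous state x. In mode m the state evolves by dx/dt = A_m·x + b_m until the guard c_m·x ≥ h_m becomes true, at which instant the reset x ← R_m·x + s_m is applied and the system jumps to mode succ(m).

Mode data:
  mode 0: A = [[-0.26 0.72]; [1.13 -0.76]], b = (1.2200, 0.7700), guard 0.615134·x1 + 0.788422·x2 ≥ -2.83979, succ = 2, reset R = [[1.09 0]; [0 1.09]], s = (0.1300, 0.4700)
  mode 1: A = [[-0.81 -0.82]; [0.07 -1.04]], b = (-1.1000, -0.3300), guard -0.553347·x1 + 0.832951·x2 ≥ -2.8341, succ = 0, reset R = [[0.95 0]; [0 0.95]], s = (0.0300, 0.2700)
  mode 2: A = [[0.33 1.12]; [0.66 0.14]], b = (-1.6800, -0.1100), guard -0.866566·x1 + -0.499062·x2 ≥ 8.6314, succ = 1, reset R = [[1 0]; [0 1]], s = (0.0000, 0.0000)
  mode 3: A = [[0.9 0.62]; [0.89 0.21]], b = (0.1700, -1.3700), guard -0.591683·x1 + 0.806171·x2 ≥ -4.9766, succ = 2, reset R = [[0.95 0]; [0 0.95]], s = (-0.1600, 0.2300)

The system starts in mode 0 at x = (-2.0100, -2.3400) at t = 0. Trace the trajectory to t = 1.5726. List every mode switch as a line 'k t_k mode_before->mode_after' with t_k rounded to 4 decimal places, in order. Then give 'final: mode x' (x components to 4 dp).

1 0.8919 0->2
final: 2 -5.9722 -3.8595

Mode 0: guard c·x = -2.8398 hit at Δt = 0.8919 (t = 0.8919), x⁻ = (-1.8974, -2.1215) → reset → x⁺ = (-1.9382, -1.8424), jump to mode 2
Mode 2: flow for 0.6807 to horizon, guard not reached → x = (-5.9722, -3.8595)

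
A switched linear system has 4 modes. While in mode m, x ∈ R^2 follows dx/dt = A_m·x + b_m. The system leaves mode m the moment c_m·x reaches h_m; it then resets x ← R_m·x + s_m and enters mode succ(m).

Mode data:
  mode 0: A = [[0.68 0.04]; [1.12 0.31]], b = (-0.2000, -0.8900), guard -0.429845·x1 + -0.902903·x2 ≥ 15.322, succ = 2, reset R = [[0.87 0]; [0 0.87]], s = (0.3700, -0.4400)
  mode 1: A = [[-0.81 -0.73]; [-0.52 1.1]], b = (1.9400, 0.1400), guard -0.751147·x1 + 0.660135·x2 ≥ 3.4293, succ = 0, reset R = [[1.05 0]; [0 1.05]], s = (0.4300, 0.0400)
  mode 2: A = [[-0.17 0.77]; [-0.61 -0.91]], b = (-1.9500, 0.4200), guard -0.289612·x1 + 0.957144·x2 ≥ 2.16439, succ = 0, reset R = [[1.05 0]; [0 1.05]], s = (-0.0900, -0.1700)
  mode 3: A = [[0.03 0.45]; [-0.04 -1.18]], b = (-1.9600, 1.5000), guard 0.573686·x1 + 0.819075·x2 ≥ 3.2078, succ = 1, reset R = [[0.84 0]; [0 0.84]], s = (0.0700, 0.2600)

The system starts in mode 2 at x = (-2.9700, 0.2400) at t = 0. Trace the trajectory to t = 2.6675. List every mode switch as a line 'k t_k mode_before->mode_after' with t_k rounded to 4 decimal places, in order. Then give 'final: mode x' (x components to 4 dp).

1 0.5747 2->0
2 1.9748 0->2
final: 2 -12.0274 -2.1725

Mode 2: guard c·x = 2.1644 hit at Δt = 0.5747 (t = 0.5747), x⁻ = (-3.4375, 1.2212) → reset → x⁺ = (-3.6994, 1.1122), jump to mode 0
Mode 0: guard c·x = 15.3220 hit at Δt = 1.4001 (t = 1.9748), x⁻ = (-10.3492, -12.0428) → reset → x⁺ = (-8.6338, -10.9172), jump to mode 2
Mode 2: flow for 0.6927 to horizon, guard not reached → x = (-12.0274, -2.1725)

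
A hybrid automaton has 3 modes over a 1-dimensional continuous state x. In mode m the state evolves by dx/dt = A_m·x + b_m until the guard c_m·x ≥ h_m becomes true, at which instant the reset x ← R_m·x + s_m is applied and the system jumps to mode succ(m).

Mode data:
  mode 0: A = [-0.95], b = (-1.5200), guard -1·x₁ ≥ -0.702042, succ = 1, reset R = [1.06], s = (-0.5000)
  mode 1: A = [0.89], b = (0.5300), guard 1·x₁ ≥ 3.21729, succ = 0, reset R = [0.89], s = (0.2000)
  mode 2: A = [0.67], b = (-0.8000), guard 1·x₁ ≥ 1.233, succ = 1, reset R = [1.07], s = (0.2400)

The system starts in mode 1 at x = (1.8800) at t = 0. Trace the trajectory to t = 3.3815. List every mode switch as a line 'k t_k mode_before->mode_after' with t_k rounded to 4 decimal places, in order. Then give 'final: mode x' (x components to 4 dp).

1 0.4853 1->0
2 1.2284 0->1
3 2.9285 1->0
final: 0 1.4326

Mode 1: guard c·x = 3.2173 hit at Δt = 0.4853 (t = 0.4853), x⁻ = (3.2173) → reset → x⁺ = (3.0634), jump to mode 0
Mode 0: guard c·x = -0.7020 hit at Δt = 0.7431 (t = 1.2284), x⁻ = (0.7020) → reset → x⁺ = (0.2442), jump to mode 1
Mode 1: guard c·x = 3.2173 hit at Δt = 1.7001 (t = 2.9285), x⁻ = (3.2173) → reset → x⁺ = (3.0634), jump to mode 0
Mode 0: flow for 0.4530 to horizon, guard not reached → x = (1.4326)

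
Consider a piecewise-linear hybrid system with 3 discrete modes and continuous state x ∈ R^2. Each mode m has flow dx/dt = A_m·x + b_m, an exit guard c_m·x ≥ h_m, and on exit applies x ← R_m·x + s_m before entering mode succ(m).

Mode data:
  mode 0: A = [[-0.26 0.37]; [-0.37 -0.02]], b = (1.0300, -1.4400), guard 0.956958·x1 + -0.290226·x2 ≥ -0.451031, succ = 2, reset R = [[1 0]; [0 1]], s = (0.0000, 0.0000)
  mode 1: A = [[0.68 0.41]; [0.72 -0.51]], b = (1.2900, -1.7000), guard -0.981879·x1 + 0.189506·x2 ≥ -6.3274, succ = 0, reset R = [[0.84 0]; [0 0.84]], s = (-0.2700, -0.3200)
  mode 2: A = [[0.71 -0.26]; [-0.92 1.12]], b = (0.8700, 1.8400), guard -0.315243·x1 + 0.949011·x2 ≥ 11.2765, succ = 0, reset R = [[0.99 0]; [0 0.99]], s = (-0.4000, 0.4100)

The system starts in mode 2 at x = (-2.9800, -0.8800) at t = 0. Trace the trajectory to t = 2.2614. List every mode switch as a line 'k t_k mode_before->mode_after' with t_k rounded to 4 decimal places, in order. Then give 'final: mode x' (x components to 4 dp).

Mode 2: guard c·x = 11.2765 hit at Δt = 1.1693 (t = 1.1693), x⁻ = (-6.3688, 9.7668) → reset → x⁺ = (-6.7051, 10.0791), jump to mode 0
Mode 0: flow for 1.0921 to horizon, guard not reached → x = (-0.5232, 9.6818)

1 1.1693 2->0
final: 0 -0.5232 9.6818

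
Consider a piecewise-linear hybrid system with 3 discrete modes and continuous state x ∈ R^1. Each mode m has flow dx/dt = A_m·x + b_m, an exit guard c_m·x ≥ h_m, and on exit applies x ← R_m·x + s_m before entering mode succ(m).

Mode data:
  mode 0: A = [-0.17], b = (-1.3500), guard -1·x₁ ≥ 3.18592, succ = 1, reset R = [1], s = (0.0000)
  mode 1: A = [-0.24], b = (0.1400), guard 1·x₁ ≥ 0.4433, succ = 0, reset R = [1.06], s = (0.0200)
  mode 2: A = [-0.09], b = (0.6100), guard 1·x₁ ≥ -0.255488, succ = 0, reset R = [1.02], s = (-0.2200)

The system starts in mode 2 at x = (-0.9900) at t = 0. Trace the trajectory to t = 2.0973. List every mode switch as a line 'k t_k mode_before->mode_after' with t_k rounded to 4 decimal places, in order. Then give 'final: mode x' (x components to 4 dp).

1 1.1037 2->0
final: 0 -1.6401

Mode 2: guard c·x = -0.2555 hit at Δt = 1.1037 (t = 1.1037), x⁻ = (-0.2555) → reset → x⁺ = (-0.4806), jump to mode 0
Mode 0: flow for 0.9936 to horizon, guard not reached → x = (-1.6401)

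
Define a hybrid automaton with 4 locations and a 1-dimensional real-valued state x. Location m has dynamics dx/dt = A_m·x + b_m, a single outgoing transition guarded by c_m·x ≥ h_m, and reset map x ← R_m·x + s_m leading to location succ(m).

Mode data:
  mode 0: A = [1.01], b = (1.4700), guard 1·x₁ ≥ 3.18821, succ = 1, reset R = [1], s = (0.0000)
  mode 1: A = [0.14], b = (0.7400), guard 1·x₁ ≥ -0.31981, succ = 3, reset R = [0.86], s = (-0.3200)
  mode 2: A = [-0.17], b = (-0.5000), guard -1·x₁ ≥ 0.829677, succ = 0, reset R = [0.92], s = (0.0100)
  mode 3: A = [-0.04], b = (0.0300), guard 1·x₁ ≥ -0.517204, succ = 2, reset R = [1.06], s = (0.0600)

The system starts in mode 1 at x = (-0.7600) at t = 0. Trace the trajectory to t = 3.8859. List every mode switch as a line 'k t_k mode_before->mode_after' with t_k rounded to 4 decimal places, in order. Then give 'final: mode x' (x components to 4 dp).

1 0.6630 1->3
2 2.1532 3->2
3 3.0349 2->0
final: 0 0.2030

Mode 1: guard c·x = -0.3198 hit at Δt = 0.6630 (t = 0.6630), x⁻ = (-0.3198) → reset → x⁺ = (-0.5950), jump to mode 3
Mode 3: guard c·x = -0.5172 hit at Δt = 1.4902 (t = 2.1532), x⁻ = (-0.5172) → reset → x⁺ = (-0.4882), jump to mode 2
Mode 2: guard c·x = 0.8297 hit at Δt = 0.8817 (t = 3.0349), x⁻ = (-0.8297) → reset → x⁺ = (-0.7533), jump to mode 0
Mode 0: flow for 0.8510 to horizon, guard not reached → x = (0.2030)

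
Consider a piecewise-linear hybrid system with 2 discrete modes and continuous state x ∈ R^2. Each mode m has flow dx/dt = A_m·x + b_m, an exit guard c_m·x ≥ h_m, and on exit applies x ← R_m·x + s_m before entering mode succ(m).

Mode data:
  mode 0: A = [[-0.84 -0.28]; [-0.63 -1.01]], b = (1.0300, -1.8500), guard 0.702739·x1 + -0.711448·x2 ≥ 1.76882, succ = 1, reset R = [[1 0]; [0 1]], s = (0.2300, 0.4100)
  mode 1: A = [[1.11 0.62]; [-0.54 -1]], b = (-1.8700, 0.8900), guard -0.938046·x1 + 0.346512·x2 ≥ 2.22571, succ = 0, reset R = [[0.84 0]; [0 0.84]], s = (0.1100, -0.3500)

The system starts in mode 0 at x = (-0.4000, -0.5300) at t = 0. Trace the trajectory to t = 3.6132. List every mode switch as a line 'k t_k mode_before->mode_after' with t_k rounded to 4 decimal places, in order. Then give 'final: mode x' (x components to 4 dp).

Mode 0: guard c·x = 1.7688 hit at Δt = 1.1798 (t = 1.1798), x⁻ = (0.8733, -1.6236) → reset → x⁺ = (1.1033, -1.2136), jump to mode 1
Mode 1: guard c·x = 2.2257 hit at Δt = 1.4030 (t = 2.5828), x⁻ = (-2.1438, 0.6198) → reset → x⁺ = (-1.6908, 0.1706), jump to mode 0
Mode 0: flow for 1.0304 to horizon, guard not reached → x = (0.0838, -0.9006)

1 1.1798 0->1
2 2.5828 1->0
final: 0 0.0838 -0.9006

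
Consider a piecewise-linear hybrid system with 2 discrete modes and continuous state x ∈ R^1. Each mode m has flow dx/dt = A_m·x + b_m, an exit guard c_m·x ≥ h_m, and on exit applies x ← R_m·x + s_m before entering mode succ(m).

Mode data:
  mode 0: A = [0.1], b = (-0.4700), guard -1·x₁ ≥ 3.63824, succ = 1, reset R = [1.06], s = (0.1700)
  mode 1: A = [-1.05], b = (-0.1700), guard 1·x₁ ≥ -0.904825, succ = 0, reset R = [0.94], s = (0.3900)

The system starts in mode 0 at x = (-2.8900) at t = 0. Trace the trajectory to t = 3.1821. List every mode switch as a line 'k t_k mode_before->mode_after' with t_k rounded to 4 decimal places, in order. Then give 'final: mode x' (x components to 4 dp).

1 0.9402 0->1
2 2.4230 1->0
final: 0 -0.8675

Mode 0: guard c·x = 3.6382 hit at Δt = 0.9402 (t = 0.9402), x⁻ = (-3.6382) → reset → x⁺ = (-3.6865), jump to mode 1
Mode 1: guard c·x = -0.9048 hit at Δt = 1.4828 (t = 2.4230), x⁻ = (-0.9048) → reset → x⁺ = (-0.4605), jump to mode 0
Mode 0: flow for 0.7591 to horizon, guard not reached → x = (-0.8675)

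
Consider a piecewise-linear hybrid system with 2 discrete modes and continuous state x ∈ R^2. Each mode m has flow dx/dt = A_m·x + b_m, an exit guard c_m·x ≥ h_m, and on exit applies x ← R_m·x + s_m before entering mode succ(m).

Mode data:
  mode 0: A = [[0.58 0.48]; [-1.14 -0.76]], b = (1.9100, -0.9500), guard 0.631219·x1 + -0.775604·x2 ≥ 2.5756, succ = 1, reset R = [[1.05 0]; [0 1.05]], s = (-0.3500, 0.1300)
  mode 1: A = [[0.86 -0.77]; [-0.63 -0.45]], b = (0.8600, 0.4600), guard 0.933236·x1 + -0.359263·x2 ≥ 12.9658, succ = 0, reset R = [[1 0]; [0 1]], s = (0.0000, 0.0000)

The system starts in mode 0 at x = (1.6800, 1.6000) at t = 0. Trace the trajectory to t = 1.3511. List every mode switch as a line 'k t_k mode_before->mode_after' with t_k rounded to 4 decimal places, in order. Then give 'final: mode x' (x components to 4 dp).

1 0.4864 0->1
final: 1 9.1949 -2.6226

Mode 0: guard c·x = 2.5756 hit at Δt = 0.4864 (t = 0.4864), x⁻ = (3.4675, -0.4987) → reset → x⁺ = (3.2909, -0.3937), jump to mode 1
Mode 1: flow for 0.8647 to horizon, guard not reached → x = (9.1949, -2.6226)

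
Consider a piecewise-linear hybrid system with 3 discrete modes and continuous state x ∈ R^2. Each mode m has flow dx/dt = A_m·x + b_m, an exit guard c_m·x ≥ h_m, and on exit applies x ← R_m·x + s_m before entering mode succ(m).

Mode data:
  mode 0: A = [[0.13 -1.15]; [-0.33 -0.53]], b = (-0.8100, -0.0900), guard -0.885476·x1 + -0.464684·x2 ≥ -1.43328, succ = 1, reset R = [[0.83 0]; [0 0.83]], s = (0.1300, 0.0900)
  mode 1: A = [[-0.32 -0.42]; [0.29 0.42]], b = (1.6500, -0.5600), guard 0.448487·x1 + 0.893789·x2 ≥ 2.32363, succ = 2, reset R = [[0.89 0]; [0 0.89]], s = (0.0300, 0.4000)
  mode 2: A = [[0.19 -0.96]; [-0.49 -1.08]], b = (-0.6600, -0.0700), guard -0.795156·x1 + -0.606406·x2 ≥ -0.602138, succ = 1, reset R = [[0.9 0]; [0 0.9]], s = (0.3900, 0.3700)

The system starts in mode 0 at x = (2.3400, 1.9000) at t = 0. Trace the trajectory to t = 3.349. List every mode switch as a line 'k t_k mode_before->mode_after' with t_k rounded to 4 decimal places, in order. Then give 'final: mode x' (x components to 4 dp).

1 0.5709 0->1
2 2.0827 1->2
3 3.0302 2->1
final: 1 1.1649 0.6889

Mode 0: guard c·x = -1.4333 hit at Δt = 0.5709 (t = 0.5709), x⁻ = (1.0437, 1.0957) → reset → x⁺ = (0.9962, 0.9994), jump to mode 1
Mode 1: guard c·x = 2.3236 hit at Δt = 1.5118 (t = 2.0827), x⁻ = (1.9542, 1.6192) → reset → x⁺ = (1.7692, 1.8411), jump to mode 2
Mode 2: guard c·x = -0.6021 hit at Δt = 0.9475 (t = 3.0302), x⁻ = (0.4918, 0.3481) → reset → x⁺ = (0.8326, 0.6833), jump to mode 1
Mode 1: flow for 0.3188 to horizon, guard not reached → x = (1.1649, 0.6889)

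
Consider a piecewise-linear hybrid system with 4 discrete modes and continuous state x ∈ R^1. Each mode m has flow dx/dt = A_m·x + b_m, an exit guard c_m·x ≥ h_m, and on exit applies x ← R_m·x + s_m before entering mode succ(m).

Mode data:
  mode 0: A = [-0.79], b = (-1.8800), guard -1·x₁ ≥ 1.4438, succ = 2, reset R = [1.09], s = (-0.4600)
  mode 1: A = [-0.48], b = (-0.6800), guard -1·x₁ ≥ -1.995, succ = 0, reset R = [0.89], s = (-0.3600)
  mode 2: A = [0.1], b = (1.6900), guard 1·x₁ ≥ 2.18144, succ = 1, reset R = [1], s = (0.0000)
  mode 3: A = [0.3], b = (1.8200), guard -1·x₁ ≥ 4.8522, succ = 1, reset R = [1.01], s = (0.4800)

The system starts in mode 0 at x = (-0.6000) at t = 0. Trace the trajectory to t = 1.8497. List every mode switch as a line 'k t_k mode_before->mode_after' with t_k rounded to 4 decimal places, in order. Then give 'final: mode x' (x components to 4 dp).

Mode 0: guard c·x = 1.4438 hit at Δt = 0.8135 (t = 0.8135), x⁻ = (-1.4438) → reset → x⁺ = (-2.0337), jump to mode 2
Mode 2: flow for 1.0362 to horizon, guard not reached → x = (-0.4107)

1 0.8135 0->2
final: 2 -0.4107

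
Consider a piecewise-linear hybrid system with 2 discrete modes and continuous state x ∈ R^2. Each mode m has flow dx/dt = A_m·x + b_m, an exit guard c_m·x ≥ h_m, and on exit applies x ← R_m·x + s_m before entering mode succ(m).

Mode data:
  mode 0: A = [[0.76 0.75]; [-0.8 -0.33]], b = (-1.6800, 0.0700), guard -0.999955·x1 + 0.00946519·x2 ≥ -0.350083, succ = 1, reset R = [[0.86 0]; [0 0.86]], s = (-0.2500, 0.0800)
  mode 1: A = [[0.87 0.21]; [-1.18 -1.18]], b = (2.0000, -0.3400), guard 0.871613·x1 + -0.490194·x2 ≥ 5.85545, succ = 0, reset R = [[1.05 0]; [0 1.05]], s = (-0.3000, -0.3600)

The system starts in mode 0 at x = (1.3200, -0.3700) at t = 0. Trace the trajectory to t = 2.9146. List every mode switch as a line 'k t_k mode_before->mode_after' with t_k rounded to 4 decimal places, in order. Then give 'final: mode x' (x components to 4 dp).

1 0.6800 0->1
2 2.1038 1->0
final: 0 4.2476 -5.1178

Mode 0: guard c·x = -0.3501 hit at Δt = 0.6800 (t = 0.6800), x⁻ = (0.3437, -0.6763) → reset → x⁺ = (0.0456, -0.5016), jump to mode 1
Mode 1: guard c·x = 5.8555 hit at Δt = 1.4238 (t = 2.1038), x⁻ = (5.2230, -2.6582) → reset → x⁺ = (5.1841, -3.1511), jump to mode 0
Mode 0: flow for 0.8108 to horizon, guard not reached → x = (4.2476, -5.1178)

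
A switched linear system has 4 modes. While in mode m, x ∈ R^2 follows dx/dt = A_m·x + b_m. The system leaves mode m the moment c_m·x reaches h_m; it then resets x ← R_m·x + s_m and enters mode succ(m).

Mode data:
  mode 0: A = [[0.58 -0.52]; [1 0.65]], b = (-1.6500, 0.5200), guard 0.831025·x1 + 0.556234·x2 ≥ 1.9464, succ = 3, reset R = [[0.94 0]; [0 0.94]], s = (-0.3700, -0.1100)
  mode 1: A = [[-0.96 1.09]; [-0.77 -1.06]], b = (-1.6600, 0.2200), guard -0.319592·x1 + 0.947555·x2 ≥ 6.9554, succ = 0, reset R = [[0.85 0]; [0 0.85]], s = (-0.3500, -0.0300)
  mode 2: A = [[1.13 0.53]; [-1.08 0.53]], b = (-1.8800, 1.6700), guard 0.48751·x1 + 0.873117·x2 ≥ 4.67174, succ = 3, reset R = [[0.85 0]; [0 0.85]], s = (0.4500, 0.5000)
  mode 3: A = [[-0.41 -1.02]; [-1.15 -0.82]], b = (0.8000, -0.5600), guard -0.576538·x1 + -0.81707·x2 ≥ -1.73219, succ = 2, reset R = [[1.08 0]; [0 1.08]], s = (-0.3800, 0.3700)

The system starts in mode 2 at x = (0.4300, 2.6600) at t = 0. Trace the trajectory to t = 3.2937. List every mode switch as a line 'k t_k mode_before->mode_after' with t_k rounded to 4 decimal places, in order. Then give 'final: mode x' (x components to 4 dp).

1 0.7193 2->3
2 1.3295 3->2
3 1.9335 2->3
4 2.6171 3->2
5 2.9460 2->3
final: 3 -4.8041 6.6054

Mode 2: guard c·x = 4.6717 hit at Δt = 0.7193 (t = 0.7193), x⁻ = (0.9736, 4.8070) → reset → x⁺ = (1.2776, 4.5860), jump to mode 3
Mode 3: guard c·x = -1.7322 hit at Δt = 0.6102 (t = 1.3295), x⁻ = (-0.3638, 2.3767) → reset → x⁺ = (-0.7729, 2.9369), jump to mode 2
Mode 2: guard c·x = 4.6717 hit at Δt = 0.6040 (t = 1.9335), x⁻ = (-1.2279, 6.0362) → reset → x⁺ = (-0.5937, 5.6308), jump to mode 3
Mode 3: guard c·x = -1.7322 hit at Δt = 0.6836 (t = 2.6171), x⁻ = (-2.7738, 4.0772) → reset → x⁺ = (-3.3757, 4.7734), jump to mode 2
Mode 2: guard c·x = 4.6717 hit at Δt = 0.3289 (t = 2.9460), x⁻ = (-4.3536, 7.7815) → reset → x⁺ = (-3.2506, 7.1143), jump to mode 3
Mode 3: flow for 0.3477 to horizon, guard not reached → x = (-4.8041, 6.6054)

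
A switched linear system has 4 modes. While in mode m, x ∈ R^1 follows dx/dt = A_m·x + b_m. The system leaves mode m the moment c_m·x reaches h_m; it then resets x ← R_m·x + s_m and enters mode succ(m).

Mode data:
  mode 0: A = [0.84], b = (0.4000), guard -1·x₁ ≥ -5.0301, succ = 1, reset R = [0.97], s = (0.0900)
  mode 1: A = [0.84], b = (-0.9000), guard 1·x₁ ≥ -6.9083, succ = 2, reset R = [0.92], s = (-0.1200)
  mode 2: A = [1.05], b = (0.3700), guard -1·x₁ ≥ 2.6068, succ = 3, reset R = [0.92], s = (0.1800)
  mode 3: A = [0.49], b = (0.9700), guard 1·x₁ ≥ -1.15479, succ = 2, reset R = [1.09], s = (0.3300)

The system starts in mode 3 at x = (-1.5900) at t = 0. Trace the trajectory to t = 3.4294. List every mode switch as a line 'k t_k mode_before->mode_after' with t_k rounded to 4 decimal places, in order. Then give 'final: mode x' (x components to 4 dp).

Mode 3: guard c·x = -1.1548 hit at Δt = 1.5307 (t = 1.5307), x⁻ = (-1.1548) → reset → x⁺ = (-0.9287), jump to mode 2
Mode 2: guard c·x = 2.6068 hit at Δt = 1.2990 (t = 2.8297), x⁻ = (-2.6068) → reset → x⁺ = (-2.2183), jump to mode 3
Mode 3: flow for 0.5997 to horizon, guard not reached → x = (-2.2998)

1 1.5307 3->2
2 2.8297 2->3
final: 3 -2.2998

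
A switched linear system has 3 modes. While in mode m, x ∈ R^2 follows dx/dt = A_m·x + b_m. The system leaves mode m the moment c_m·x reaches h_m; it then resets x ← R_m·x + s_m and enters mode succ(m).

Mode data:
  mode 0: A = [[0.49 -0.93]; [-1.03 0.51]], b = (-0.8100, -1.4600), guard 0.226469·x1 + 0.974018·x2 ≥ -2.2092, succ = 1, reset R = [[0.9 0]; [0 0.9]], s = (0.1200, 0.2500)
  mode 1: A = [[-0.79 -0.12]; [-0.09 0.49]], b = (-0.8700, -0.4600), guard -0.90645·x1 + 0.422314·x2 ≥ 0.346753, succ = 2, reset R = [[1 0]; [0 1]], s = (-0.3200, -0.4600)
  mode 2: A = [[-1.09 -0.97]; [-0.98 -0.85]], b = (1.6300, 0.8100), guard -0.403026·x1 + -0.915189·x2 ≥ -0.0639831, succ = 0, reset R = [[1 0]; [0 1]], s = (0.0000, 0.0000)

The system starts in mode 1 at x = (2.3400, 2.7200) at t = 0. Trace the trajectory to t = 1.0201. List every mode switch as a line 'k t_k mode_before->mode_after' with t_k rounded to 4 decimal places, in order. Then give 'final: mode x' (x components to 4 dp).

Mode 1: guard c·x = 0.3468 hit at Δt = 0.4989 (t = 0.4989), x⁻ = (1.0744, 3.1271) → reset → x⁺ = (0.7544, 2.6671), jump to mode 2
Mode 2: flow for 0.5212 to horizon, guard not reached → x = (0.2318, 1.8813)

1 0.4989 1->2
final: 2 0.2318 1.8813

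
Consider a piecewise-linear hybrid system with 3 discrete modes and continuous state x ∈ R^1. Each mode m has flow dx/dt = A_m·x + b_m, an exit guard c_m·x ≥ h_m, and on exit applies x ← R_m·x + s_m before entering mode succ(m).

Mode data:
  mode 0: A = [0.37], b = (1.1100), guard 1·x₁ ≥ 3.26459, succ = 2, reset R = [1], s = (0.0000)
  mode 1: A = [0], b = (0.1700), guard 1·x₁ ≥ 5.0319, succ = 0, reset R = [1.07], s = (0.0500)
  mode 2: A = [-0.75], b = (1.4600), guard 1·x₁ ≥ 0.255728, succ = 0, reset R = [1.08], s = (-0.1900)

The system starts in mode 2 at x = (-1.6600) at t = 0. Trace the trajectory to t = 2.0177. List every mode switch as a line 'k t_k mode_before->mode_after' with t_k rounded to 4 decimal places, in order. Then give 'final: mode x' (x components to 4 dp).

1 1.0100 2->0
final: 0 1.4807

Mode 2: guard c·x = 0.2557 hit at Δt = 1.0100 (t = 1.0100), x⁻ = (0.2557) → reset → x⁺ = (0.0862), jump to mode 0
Mode 0: flow for 1.0077 to horizon, guard not reached → x = (1.4807)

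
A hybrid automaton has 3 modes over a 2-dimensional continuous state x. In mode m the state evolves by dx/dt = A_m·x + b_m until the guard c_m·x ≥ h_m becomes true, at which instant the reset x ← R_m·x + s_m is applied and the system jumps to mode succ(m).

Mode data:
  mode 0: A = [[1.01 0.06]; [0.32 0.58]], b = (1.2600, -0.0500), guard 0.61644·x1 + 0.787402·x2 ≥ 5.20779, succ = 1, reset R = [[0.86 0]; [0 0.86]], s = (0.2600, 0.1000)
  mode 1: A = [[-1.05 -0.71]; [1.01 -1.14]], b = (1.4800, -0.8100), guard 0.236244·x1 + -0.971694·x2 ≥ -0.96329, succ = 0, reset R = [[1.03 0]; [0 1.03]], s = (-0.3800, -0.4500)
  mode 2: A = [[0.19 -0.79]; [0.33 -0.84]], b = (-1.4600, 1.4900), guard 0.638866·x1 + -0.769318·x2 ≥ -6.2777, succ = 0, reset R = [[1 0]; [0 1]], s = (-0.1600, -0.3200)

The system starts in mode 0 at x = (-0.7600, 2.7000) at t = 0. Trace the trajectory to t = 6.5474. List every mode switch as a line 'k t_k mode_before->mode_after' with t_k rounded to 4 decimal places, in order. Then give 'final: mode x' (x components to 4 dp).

Mode 0: guard c·x = 5.2078 hit at Δt = 1.3282 (t = 1.3282), x⁻ = (1.2240, 5.6557) → reset → x⁺ = (1.3126, 4.9639), jump to mode 1
Mode 1: guard c·x = -0.9633 hit at Δt = 1.1460 (t = 2.4742), x⁻ = (0.2915, 1.0622) → reset → x⁺ = (-0.0798, 0.6441), jump to mode 0
Mode 0: guard c·x = 5.2078 hit at Δt = 1.6139 (t = 4.0881), x⁻ = (4.9768, 2.7176) → reset → x⁺ = (4.5401, 2.4372), jump to mode 1
Mode 1: guard c·x = -0.9633 hit at Δt = 1.4197 (t = 5.5078), x⁻ = (1.1265, 1.2652) → reset → x⁺ = (0.7803, 0.8532), jump to mode 0
Mode 0: flow for 1.0396 to horizon, guard not reached → x = (4.6969, 2.4944)

1 1.3282 0->1
2 2.4742 1->0
3 4.0881 0->1
4 5.5078 1->0
final: 0 4.6969 2.4944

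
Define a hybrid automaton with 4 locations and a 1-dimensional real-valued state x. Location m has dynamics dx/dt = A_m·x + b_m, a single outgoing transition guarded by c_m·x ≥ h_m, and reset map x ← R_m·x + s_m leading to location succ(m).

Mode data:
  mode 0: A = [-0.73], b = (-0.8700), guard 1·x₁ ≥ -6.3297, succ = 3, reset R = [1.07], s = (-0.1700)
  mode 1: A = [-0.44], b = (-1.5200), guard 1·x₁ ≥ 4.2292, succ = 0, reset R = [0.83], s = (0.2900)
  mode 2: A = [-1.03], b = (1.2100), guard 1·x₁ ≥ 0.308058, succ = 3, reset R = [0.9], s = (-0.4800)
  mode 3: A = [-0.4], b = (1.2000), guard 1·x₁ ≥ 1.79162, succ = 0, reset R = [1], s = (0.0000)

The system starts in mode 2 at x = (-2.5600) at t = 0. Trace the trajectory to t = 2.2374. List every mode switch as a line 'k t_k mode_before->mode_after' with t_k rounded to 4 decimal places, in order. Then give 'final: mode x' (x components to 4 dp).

1 1.4182 2->3
final: 3 0.6921

Mode 2: guard c·x = 0.3081 hit at Δt = 1.4182 (t = 1.4182), x⁻ = (0.3081) → reset → x⁺ = (-0.2027), jump to mode 3
Mode 3: flow for 0.8192 to horizon, guard not reached → x = (0.6921)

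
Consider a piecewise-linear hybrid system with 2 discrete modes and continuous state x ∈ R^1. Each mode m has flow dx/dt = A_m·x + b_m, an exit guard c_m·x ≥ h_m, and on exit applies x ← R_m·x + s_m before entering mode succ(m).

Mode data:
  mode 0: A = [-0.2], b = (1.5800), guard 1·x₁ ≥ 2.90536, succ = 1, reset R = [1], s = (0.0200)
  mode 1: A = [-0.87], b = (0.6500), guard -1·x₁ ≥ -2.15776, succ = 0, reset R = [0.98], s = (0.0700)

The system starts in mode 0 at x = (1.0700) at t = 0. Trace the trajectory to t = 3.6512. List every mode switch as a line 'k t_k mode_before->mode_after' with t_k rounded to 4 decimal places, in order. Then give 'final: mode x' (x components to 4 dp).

1 1.5648 0->1
2 2.0642 1->0
3 2.7382 0->1
4 3.2376 1->0
final: 0 2.6384

Mode 0: guard c·x = 2.9054 hit at Δt = 1.5648 (t = 1.5648), x⁻ = (2.9054) → reset → x⁺ = (2.9254), jump to mode 1
Mode 1: guard c·x = -2.1578 hit at Δt = 0.4994 (t = 2.0642), x⁻ = (2.1578) → reset → x⁺ = (2.1846), jump to mode 0
Mode 0: guard c·x = 2.9054 hit at Δt = 0.6740 (t = 2.7382), x⁻ = (2.9054) → reset → x⁺ = (2.9254), jump to mode 1
Mode 1: guard c·x = -2.1578 hit at Δt = 0.4994 (t = 3.2376), x⁻ = (2.1578) → reset → x⁺ = (2.1846), jump to mode 0
Mode 0: flow for 0.4136 to horizon, guard not reached → x = (2.6384)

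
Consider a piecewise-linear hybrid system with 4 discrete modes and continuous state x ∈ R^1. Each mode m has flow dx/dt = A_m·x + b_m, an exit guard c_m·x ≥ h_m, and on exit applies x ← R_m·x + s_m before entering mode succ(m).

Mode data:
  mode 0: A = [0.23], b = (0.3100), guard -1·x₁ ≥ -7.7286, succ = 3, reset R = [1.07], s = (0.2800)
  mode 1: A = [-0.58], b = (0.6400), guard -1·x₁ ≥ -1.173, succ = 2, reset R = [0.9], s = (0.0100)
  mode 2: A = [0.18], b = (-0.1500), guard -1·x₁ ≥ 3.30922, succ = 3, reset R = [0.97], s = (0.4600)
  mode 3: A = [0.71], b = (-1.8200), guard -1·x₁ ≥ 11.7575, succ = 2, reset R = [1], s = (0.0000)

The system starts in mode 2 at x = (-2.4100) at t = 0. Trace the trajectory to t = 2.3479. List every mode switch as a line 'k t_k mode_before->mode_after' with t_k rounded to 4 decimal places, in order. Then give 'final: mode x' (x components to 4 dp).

1 1.3595 2->3
final: 3 -8.1552

Mode 2: guard c·x = 3.3092 hit at Δt = 1.3595 (t = 1.3595), x⁻ = (-3.3092) → reset → x⁺ = (-2.7499), jump to mode 3
Mode 3: flow for 0.9884 to horizon, guard not reached → x = (-8.1552)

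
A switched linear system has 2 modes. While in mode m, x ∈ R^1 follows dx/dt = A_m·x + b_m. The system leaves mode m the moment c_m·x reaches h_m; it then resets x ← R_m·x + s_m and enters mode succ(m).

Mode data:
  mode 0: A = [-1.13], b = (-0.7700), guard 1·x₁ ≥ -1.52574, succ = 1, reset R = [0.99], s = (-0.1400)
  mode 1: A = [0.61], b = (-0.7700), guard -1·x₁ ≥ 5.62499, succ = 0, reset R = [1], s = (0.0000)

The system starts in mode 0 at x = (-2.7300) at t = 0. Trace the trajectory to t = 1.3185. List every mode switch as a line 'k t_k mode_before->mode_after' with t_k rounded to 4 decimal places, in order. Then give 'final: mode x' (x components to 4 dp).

Mode 0: guard c·x = -1.5257 hit at Δt = 0.7844 (t = 0.7844), x⁻ = (-1.5257) → reset → x⁺ = (-1.6505), jump to mode 1
Mode 1: flow for 0.5341 to horizon, guard not reached → x = (-2.7723)

1 0.7844 0->1
final: 1 -2.7723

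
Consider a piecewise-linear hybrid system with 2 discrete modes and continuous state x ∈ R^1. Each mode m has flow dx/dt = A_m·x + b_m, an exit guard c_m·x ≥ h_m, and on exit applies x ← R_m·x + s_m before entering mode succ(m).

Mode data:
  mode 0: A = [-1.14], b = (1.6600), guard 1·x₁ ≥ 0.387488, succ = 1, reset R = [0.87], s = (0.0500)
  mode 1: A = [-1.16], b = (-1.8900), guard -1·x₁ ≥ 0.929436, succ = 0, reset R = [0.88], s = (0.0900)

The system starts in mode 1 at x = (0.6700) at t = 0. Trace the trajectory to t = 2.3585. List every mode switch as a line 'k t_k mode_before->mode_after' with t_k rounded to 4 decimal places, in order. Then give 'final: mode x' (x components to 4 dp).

1 1.0254 1->0
2 1.6524 0->1
final: 1 -0.7404

Mode 1: guard c·x = 0.9294 hit at Δt = 1.0254 (t = 1.0254), x⁻ = (-0.9294) → reset → x⁺ = (-0.7279), jump to mode 0
Mode 0: guard c·x = 0.3875 hit at Δt = 0.6270 (t = 1.6524), x⁻ = (0.3875) → reset → x⁺ = (0.3871), jump to mode 1
Mode 1: flow for 0.7061 to horizon, guard not reached → x = (-0.7404)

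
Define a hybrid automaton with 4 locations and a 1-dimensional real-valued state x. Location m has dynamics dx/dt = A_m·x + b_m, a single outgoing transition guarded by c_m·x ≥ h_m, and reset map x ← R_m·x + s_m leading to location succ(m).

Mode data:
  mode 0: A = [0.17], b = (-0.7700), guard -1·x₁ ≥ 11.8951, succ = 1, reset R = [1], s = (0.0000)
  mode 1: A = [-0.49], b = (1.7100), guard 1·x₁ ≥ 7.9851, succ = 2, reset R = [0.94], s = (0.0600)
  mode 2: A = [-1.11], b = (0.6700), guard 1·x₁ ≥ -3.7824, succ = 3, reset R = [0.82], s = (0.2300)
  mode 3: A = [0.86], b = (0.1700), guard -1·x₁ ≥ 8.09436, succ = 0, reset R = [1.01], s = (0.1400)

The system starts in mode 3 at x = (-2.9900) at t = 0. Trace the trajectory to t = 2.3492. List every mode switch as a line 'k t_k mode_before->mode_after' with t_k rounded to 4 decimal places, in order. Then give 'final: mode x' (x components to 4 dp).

1 1.2088 3->0
final: 0 -10.7233

Mode 3: guard c·x = 8.0944 hit at Δt = 1.2088 (t = 1.2088), x⁻ = (-8.0944) → reset → x⁺ = (-8.0353), jump to mode 0
Mode 0: flow for 1.1404 to horizon, guard not reached → x = (-10.7233)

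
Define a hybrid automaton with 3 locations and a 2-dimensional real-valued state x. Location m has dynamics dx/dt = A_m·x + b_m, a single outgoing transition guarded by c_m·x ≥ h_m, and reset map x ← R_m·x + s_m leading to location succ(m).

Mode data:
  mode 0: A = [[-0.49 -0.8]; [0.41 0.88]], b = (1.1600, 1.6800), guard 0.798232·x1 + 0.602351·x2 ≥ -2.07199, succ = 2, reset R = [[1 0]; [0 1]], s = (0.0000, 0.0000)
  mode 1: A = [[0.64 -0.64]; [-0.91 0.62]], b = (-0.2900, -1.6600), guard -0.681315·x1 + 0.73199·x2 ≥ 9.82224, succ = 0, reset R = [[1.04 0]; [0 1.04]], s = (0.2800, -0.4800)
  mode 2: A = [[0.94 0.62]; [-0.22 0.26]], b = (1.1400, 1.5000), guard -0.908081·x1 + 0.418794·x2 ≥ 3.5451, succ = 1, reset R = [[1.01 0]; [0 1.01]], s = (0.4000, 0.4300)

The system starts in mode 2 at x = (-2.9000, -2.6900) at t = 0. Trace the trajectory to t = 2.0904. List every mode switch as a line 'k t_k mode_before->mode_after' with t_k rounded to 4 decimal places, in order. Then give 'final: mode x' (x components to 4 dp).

1 0.4842 2->1
2 1.6663 1->0
final: 0 -9.0594 4.2189

Mode 2: guard c·x = 3.5451 hit at Δt = 0.4842 (t = 0.4842), x⁻ = (-4.7572, -1.8501) → reset → x⁺ = (-4.4047, -1.4386), jump to mode 1
Mode 1: guard c·x = 9.8222 hit at Δt = 1.1821 (t = 1.6663), x⁻ = (-10.0893, 4.0277) → reset → x⁺ = (-10.2129, 3.7088), jump to mode 0
Mode 0: flow for 0.4241 to horizon, guard not reached → x = (-9.0594, 4.2189)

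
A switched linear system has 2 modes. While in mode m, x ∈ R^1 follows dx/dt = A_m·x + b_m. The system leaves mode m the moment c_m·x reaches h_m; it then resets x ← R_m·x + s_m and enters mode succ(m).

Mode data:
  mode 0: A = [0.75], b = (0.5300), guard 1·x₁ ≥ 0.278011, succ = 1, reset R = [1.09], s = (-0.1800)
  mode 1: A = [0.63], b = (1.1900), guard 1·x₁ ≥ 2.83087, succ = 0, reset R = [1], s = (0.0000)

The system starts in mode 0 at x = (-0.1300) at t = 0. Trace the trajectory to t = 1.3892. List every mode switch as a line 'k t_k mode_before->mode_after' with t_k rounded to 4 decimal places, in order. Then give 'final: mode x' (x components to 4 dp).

Mode 0: guard c·x = 0.2780 hit at Δt = 0.7134 (t = 0.7134), x⁻ = (0.2780) → reset → x⁺ = (0.1230), jump to mode 1
Mode 1: flow for 0.6758 to horizon, guard not reached → x = (1.1908)

1 0.7134 0->1
final: 1 1.1908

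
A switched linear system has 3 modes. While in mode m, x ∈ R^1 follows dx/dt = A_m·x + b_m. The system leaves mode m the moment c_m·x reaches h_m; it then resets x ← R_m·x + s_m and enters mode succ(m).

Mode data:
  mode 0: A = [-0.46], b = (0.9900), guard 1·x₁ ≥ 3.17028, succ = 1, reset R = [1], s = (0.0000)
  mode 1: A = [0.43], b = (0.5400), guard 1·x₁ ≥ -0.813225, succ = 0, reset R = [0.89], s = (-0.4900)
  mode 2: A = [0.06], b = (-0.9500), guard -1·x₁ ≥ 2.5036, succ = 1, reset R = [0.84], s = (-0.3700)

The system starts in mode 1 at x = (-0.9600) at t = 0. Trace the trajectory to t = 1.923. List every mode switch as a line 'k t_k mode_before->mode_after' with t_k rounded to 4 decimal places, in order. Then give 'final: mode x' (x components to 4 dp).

1 0.9370 1->0
final: 0 0.0136

Mode 1: guard c·x = -0.8132 hit at Δt = 0.9370 (t = 0.9370), x⁻ = (-0.8132) → reset → x⁺ = (-1.2138), jump to mode 0
Mode 0: flow for 0.9860 to horizon, guard not reached → x = (0.0136)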